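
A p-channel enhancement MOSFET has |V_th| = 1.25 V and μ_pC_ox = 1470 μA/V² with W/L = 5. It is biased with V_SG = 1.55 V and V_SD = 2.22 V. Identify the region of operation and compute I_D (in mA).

k_p = μ_pC_ox · (W/L) = 7.35 mA/V².
V_ov = V_SG − |V_th| = 1.55 − 1.25 = 0.3 V.
Since V_SD = 2.22 V ≥ V_ov = 0.3 V, the device is in saturation.
I_D = ½ k_p V_ov² = 0.5 × 7.35 × 0.3² = 0.331 mA.

Saturation; I_D = 0.331 mA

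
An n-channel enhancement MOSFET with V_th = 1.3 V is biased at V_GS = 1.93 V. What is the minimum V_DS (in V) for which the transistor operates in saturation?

V_DS,sat = 0.630 V

The boundary between triode and saturation is V_DS = V_GS − V_th = V_ov.
V_ov = 1.93 − 1.3 = 0.63 V.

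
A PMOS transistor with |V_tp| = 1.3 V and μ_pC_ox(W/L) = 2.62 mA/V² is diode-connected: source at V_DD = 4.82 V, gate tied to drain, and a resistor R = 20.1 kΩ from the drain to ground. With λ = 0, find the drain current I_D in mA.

I_D = 0.158 mA

With gate tied to drain, V_SG = V_SD ≥ V_SG − |V_tp|, so the device is in saturation.
KCL at the drain: ½ k_p (V_SG − |V_tp|)² = (V_DD − V_SG)/R.
Let x = V_SG − 1.3. Then 26.3 x² + x − 3.52 = 0, giving x = 0.347 V (positive root), so V_SG = 1.65 V.
I_D = (V_DD − V_SG)/R = (4.82 − 1.65) / 20.1 = 0.158 mA.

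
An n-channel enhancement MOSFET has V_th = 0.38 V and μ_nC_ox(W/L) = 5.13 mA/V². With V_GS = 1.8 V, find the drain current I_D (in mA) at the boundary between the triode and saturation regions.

I_D = 5.17 mA

At the boundary V_DS = V_ov = V_GS − V_th = 1.8 − 0.38 = 1.42 V.
I_D = ½ k_n V_ov² = 0.5 × 5.13 × 1.42² = 5.17 mA.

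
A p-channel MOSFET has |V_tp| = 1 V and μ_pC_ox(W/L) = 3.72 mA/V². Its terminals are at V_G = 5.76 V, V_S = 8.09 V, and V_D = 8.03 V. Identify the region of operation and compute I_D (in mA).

Triode; I_D = 0.290 mA

V_SG = V_S − V_G = 8.09 − 5.76 = 2.33 V; V_SD = V_S − V_D = 8.09 − 8.03 = 0.06 V.
V_ov = V_SG − |V_tp| = 2.33 − 1 = 1.33 V.
Since V_SD = 0.06 V < V_ov = 1.33 V, the device is in the triode region.
I_D = k_p [V_ov · V_SD − ½ V_SD²] = 3.72 × [1.33 × 0.06 − 0.5 × 0.06²] = 0.29 mA.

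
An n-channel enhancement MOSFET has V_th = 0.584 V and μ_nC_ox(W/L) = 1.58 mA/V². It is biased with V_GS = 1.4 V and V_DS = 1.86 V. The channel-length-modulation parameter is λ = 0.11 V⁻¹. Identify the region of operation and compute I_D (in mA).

Saturation; I_D = 0.634 mA

V_ov = V_GS − V_th = 1.4 − 0.584 = 0.816 V.
Since V_DS = 1.86 V ≥ V_ov = 0.816 V, the device is in saturation.
I_D = ½ k_n V_ov² (1 + λ V_DS) = 0.5 × 1.58 × 0.816² × (1 + 0.11 × 1.86) = 0.634 mA.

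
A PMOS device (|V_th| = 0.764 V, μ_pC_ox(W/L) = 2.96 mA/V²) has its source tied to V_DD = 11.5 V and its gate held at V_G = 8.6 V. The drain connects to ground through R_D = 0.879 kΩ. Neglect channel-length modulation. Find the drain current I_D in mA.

V_SG = V_DD − V_G = 11.5 − 8.6 = 2.9 V, so V_ov = 2.9 − 0.764 = 2.14 V.
Assume saturation: I_D = ½ k_p V_ov² = 0.5 × 2.96 × 2.14² = 6.75 mA, giving V_SD = V_DD − I_D R_D = 11.5 − 6.75 × 0.879 = 5.56 V.
V_SD = 5.56 V ≥ V_ov = 2.14 V, confirming saturation.

I_D = 6.75 mA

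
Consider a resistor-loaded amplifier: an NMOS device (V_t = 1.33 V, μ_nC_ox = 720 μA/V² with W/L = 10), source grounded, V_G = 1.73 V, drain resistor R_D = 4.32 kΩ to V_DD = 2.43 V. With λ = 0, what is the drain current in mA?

V_GS = V_G = 1.73 V, so V_ov = 1.73 − 1.33 = 0.4 V.
k_n = μ_nC_ox · (W/L) = 7.2 mA/V².
Assume saturation: I_D = ½ k_n V_ov² = 0.5 × 7.2 × 0.4² = 0.576 mA, giving V_DS = V_DD − I_D R_D = 2.43 − 0.576 × 4.32 = -0.0583 V.
But -0.0583 V < V_ov = 0.4 V, so the device is actually in triode.
In triode I_D = k_n[V_ov V_DS − ½ V_DS²] and I_D = (V_DD − V_DS)/R_D. Equating: 15.6 V_DS² − 13.44 V_DS + 2.43 = 0, giving V_DS = 0.257 V (the root below V_ov).
I_D = (2.43 − 0.257) / 4.32 = 0.503 mA.

I_D = 0.503 mA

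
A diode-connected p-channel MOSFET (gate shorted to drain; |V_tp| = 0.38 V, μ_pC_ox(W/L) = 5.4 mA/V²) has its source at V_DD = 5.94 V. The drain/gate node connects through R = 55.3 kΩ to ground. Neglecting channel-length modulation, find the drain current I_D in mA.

I_D = 0.0971 mA

With gate tied to drain, V_SG = V_SD ≥ V_SG − |V_tp|, so the device is in saturation.
KCL at the drain: ½ k_p (V_SG − |V_tp|)² = (V_DD − V_SG)/R.
Let x = V_SG − 0.38. Then 149 x² + x − 5.56 = 0, giving x = 0.19 V (positive root), so V_SG = 0.57 V.
I_D = (V_DD − V_SG)/R = (5.94 − 0.57) / 55.3 = 0.0971 mA.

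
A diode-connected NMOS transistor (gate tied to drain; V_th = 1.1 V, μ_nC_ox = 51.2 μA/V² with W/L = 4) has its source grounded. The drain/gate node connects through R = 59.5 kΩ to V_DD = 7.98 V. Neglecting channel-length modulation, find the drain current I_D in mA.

I_D = 0.0991 mA

With gate tied to drain, V_GS = V_DS ≥ V_GS − V_th, so the device is in saturation.
k_n = μ_nC_ox · (W/L) = 0.2048 mA/V².
KCL at the drain: ½ k_n (V_GS − V_th)² = (V_DD − V_GS)/R.
Let x = V_GS − 1.1. Then 6.09 x² + x − 6.88 = 0, giving x = 0.984 V (positive root), so V_GS = 2.08 V.
I_D = (V_DD − V_GS)/R = (7.98 − 2.08) / 59.5 = 0.0991 mA.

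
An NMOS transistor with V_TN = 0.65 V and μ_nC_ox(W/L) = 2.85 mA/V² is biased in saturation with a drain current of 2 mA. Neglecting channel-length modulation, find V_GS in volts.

V_GS = 1.83 V

In saturation I_D = ½ k_n (V_GS − V_TN)², so V_GS − V_TN = √(2 I_D / k_n) = √(2 × 2 / 2.85) = 1.18 V.
V_GS = 0.65 + 1.18 = 1.83 V.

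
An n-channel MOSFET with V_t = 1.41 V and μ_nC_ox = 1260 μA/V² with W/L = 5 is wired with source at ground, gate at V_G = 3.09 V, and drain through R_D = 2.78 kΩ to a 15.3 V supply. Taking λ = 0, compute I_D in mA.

V_GS = V_G = 3.09 V, so V_ov = 3.09 − 1.41 = 1.68 V.
k_n = μ_nC_ox · (W/L) = 6.3 mA/V².
Assume saturation: I_D = ½ k_n V_ov² = 0.5 × 6.3 × 1.68² = 8.89 mA, giving V_DS = V_DD − I_D R_D = 15.3 − 8.89 × 2.78 = -9.42 V.
But -9.42 V < V_ov = 1.68 V, so the device is actually in triode.
In triode I_D = k_n[V_ov V_DS − ½ V_DS²] and I_D = (V_DD − V_DS)/R_D. Equating: 8.76 V_DS² − 30.42 V_DS + 15.3 = 0, giving V_DS = 0.61 V (the root below V_ov).
I_D = (15.3 − 0.61) / 2.78 = 5.28 mA.

I_D = 5.28 mA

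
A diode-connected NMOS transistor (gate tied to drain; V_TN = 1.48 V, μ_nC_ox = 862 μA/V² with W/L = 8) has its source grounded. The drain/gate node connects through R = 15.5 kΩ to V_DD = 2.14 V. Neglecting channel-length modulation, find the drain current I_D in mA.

I_D = 0.0360 mA

With gate tied to drain, V_GS = V_DS ≥ V_GS − V_TN, so the device is in saturation.
k_n = μ_nC_ox · (W/L) = 6.896 mA/V².
KCL at the drain: ½ k_n (V_GS − V_TN)² = (V_DD − V_GS)/R.
Let x = V_GS − 1.48. Then 53.4 x² + x − 0.66 = 0, giving x = 0.102 V (positive root), so V_GS = 1.58 V.
I_D = (V_DD − V_GS)/R = (2.14 − 1.58) / 15.5 = 0.036 mA.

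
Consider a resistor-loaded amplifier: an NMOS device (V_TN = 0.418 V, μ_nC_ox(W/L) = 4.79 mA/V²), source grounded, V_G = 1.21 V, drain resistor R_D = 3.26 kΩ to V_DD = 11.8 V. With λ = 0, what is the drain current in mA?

V_GS = V_G = 1.21 V, so V_ov = 1.21 − 0.418 = 0.792 V.
Assume saturation: I_D = ½ k_n V_ov² = 0.5 × 4.79 × 0.792² = 1.5 mA, giving V_DS = V_DD − I_D R_D = 11.8 − 1.5 × 3.26 = 6.9 V.
V_DS = 6.9 V ≥ V_ov = 0.792 V, confirming saturation.

I_D = 1.50 mA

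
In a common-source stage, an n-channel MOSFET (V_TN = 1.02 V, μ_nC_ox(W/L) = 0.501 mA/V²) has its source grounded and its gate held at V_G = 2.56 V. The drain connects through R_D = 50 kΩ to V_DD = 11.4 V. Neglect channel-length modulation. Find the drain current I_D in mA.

I_D = 0.222 mA

V_GS = V_G = 2.56 V, so V_ov = 2.56 − 1.02 = 1.54 V.
Assume saturation: I_D = ½ k_n V_ov² = 0.5 × 0.501 × 1.54² = 0.594 mA, giving V_DS = V_DD − I_D R_D = 11.4 − 0.594 × 50 = -18.3 V.
But -18.3 V < V_ov = 1.54 V, so the device is actually in triode.
In triode I_D = k_n[V_ov V_DS − ½ V_DS²] and I_D = (V_DD − V_DS)/R_D. Equating: 12.5 V_DS² − 39.58 V_DS + 11.4 = 0, giving V_DS = 0.321 V (the root below V_ov).
I_D = (11.4 − 0.321) / 50 = 0.222 mA.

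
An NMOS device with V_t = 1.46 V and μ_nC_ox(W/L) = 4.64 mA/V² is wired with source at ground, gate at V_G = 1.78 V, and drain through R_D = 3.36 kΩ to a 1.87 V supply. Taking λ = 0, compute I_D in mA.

I_D = 0.238 mA

V_GS = V_G = 1.78 V, so V_ov = 1.78 − 1.46 = 0.32 V.
Assume saturation: I_D = ½ k_n V_ov² = 0.5 × 4.64 × 0.32² = 0.238 mA, giving V_DS = V_DD − I_D R_D = 1.87 − 0.238 × 3.36 = 1.07 V.
V_DS = 1.07 V ≥ V_ov = 0.32 V, confirming saturation.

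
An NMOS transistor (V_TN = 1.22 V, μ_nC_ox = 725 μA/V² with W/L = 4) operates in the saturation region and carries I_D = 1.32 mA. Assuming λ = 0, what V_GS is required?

k_n = μ_nC_ox · (W/L) = 2.9 mA/V².
In saturation I_D = ½ k_n (V_GS − V_TN)², so V_GS − V_TN = √(2 I_D / k_n) = √(2 × 1.32 / 2.9) = 0.954 V.
V_GS = 1.22 + 0.954 = 2.17 V.

V_GS = 2.17 V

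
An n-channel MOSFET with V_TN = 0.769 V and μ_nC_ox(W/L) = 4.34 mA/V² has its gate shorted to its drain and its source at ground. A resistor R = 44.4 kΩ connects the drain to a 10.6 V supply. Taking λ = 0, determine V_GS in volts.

With gate tied to drain, V_GS = V_DS ≥ V_GS − V_TN, so the device is in saturation.
KCL at the drain: ½ k_n (V_GS − V_TN)² = (V_DD − V_GS)/R.
Let x = V_GS − 0.769. Then 96.3 x² + x − 9.831 = 0, giving x = 0.314 V (positive root), so V_GS = 1.08 V.
I_D = (V_DD − V_GS)/R = (10.6 − 1.08) / 44.4 = 0.214 mA.

V_GS = 1.08 V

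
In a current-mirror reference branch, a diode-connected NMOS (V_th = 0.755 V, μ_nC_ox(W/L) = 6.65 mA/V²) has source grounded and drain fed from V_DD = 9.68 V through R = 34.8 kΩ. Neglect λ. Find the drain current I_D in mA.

With gate tied to drain, V_GS = V_DS ≥ V_GS − V_th, so the device is in saturation.
KCL at the drain: ½ k_n (V_GS − V_th)² = (V_DD − V_GS)/R.
Let x = V_GS − 0.755. Then 116 x² + x − 8.925 = 0, giving x = 0.273 V (positive root), so V_GS = 1.03 V.
I_D = (V_DD − V_GS)/R = (9.68 − 1.03) / 34.8 = 0.249 mA.

I_D = 0.249 mA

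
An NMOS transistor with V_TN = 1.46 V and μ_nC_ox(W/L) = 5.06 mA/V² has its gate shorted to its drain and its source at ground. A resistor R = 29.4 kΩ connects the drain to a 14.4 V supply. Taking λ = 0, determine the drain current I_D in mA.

I_D = 0.426 mA

With gate tied to drain, V_GS = V_DS ≥ V_GS − V_TN, so the device is in saturation.
KCL at the drain: ½ k_n (V_GS − V_TN)² = (V_DD − V_GS)/R.
Let x = V_GS − 1.46. Then 74.4 x² + x − 12.94 = 0, giving x = 0.41 V (positive root), so V_GS = 1.87 V.
I_D = (V_DD − V_GS)/R = (14.4 − 1.87) / 29.4 = 0.426 mA.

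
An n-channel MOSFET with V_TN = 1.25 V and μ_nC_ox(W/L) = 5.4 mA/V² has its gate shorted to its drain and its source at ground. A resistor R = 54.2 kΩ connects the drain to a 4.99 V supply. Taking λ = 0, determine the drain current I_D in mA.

With gate tied to drain, V_GS = V_DS ≥ V_GS − V_TN, so the device is in saturation.
KCL at the drain: ½ k_n (V_GS − V_TN)² = (V_DD − V_GS)/R.
Let x = V_GS − 1.25. Then 146 x² + x − 3.74 = 0, giving x = 0.156 V (positive root), so V_GS = 1.41 V.
I_D = (V_DD − V_GS)/R = (4.99 − 1.41) / 54.2 = 0.0661 mA.

I_D = 0.0661 mA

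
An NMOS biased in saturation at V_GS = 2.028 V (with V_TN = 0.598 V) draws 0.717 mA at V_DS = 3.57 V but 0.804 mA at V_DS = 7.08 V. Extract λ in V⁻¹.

With V_GS fixed, I_D ∝ (1 + λ V_DS) in saturation, so I_D2/I_D1 = (1 + λ V_DS2)/(1 + λ V_DS1).
0.804/0.717 = 1.121 = (1 + 7.08 λ)/(1 + 3.57 λ).
Solving: λ (I_D1 V_DS2 − I_D2 V_DS1) = I_D2 − I_D1, so λ = (0.804 − 0.717) / (0.717 × 7.08 − 0.804 × 3.57) = 0.087 / 2.21 = 0.0394 V⁻¹.

λ = 0.0394 V⁻¹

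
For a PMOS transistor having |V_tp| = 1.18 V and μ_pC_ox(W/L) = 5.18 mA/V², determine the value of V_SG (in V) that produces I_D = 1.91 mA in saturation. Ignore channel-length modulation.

In saturation I_D = ½ k_p (V_SG − |V_tp|)², so V_SG − |V_tp| = √(2 I_D / k_p) = √(2 × 1.91 / 5.18) = 0.859 V.
V_SG = 1.18 + 0.859 = 2.04 V.

V_SG = 2.04 V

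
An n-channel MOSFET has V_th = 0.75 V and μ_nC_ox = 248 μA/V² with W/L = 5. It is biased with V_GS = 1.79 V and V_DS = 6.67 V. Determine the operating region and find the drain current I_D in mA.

k_n = μ_nC_ox · (W/L) = 1.24 mA/V².
V_ov = V_GS − V_th = 1.79 − 0.75 = 1.04 V.
Since V_DS = 6.67 V ≥ V_ov = 1.04 V, the device is in saturation.
I_D = ½ k_n V_ov² = 0.5 × 1.24 × 1.04² = 0.671 mA.

Saturation; I_D = 0.671 mA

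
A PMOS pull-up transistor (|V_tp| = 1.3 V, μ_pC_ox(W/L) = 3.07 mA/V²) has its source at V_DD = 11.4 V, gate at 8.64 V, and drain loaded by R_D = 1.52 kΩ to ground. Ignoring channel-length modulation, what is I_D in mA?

I_D = 3.27 mA

V_SG = V_DD − V_G = 11.4 − 8.64 = 2.76 V, so V_ov = 2.76 − 1.3 = 1.46 V.
Assume saturation: I_D = ½ k_p V_ov² = 0.5 × 3.07 × 1.46² = 3.27 mA, giving V_SD = V_DD − I_D R_D = 11.4 − 3.27 × 1.52 = 6.43 V.
V_SD = 6.43 V ≥ V_ov = 1.46 V, confirming saturation.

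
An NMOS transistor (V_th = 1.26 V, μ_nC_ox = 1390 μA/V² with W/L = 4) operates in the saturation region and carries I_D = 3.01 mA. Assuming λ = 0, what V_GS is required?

V_GS = 2.30 V

k_n = μ_nC_ox · (W/L) = 5.56 mA/V².
In saturation I_D = ½ k_n (V_GS − V_th)², so V_GS − V_th = √(2 I_D / k_n) = √(2 × 3.01 / 5.56) = 1.04 V.
V_GS = 1.26 + 1.04 = 2.3 V.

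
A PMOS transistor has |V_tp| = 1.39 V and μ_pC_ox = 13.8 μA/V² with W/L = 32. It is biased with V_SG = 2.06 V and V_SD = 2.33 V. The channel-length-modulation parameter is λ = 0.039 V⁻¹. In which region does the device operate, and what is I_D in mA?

k_p = μ_pC_ox · (W/L) = 0.4416 mA/V².
V_ov = V_SG − |V_tp| = 2.06 − 1.39 = 0.67 V.
Since V_SD = 2.33 V ≥ V_ov = 0.67 V, the device is in saturation.
I_D = ½ k_p V_ov² (1 + λ V_SD) = 0.5 × 0.4416 × 0.67² × (1 + 0.039 × 2.33) = 0.108 mA.

Saturation; I_D = 0.108 mA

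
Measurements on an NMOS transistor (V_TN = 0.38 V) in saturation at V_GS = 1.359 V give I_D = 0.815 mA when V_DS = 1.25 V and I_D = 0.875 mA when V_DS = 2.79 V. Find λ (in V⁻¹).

With V_GS fixed, I_D ∝ (1 + λ V_DS) in saturation, so I_D2/I_D1 = (1 + λ V_DS2)/(1 + λ V_DS1).
0.875/0.815 = 1.074 = (1 + 2.79 λ)/(1 + 1.25 λ).
Solving: λ (I_D1 V_DS2 − I_D2 V_DS1) = I_D2 − I_D1, so λ = (0.875 − 0.815) / (0.815 × 2.79 − 0.875 × 1.25) = 0.06 / 1.18 = 0.0508 V⁻¹.

λ = 0.0508 V⁻¹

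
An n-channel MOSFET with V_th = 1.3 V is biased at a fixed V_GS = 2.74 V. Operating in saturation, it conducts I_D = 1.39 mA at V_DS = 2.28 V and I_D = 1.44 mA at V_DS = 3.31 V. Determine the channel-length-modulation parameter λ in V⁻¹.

With V_GS fixed, I_D ∝ (1 + λ V_DS) in saturation, so I_D2/I_D1 = (1 + λ V_DS2)/(1 + λ V_DS1).
1.44/1.39 = 1.036 = (1 + 3.31 λ)/(1 + 2.28 λ).
Solving: λ (I_D1 V_DS2 − I_D2 V_DS1) = I_D2 − I_D1, so λ = (1.44 − 1.39) / (1.39 × 3.31 − 1.44 × 2.28) = 0.05 / 1.32 = 0.0379 V⁻¹.

λ = 0.0379 V⁻¹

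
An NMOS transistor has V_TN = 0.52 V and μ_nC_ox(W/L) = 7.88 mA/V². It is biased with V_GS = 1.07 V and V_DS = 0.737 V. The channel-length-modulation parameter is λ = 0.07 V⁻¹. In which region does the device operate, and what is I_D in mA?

Saturation; I_D = 1.25 mA

V_ov = V_GS − V_TN = 1.07 − 0.52 = 0.55 V.
Since V_DS = 0.737 V ≥ V_ov = 0.55 V, the device is in saturation.
I_D = ½ k_n V_ov² (1 + λ V_DS) = 0.5 × 7.88 × 0.55² × (1 + 0.07 × 0.737) = 1.25 mA.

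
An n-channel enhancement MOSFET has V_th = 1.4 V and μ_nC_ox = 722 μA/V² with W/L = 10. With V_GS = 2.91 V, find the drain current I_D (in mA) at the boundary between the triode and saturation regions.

I_D = 8.23 mA

At the boundary V_DS = V_ov = V_GS − V_th = 2.91 − 1.4 = 1.51 V.
k_n = μ_nC_ox · (W/L) = 7.22 mA/V².
I_D = ½ k_n V_ov² = 0.5 × 7.22 × 1.51² = 8.23 mA.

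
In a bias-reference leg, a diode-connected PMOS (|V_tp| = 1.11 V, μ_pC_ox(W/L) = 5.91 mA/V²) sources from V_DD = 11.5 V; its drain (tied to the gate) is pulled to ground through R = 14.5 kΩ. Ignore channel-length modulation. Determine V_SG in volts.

V_SG = 1.59 V

With gate tied to drain, V_SG = V_SD ≥ V_SG − |V_tp|, so the device is in saturation.
KCL at the drain: ½ k_p (V_SG − |V_tp|)² = (V_DD − V_SG)/R.
Let x = V_SG − 1.11. Then 42.8 x² + x − 10.39 = 0, giving x = 0.481 V (positive root), so V_SG = 1.59 V.
I_D = (V_DD − V_SG)/R = (11.5 − 1.59) / 14.5 = 0.683 mA.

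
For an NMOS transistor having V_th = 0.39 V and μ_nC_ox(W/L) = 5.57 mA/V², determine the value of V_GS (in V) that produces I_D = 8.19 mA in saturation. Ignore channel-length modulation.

V_GS = 2.10 V

In saturation I_D = ½ k_n (V_GS − V_th)², so V_GS − V_th = √(2 I_D / k_n) = √(2 × 8.19 / 5.57) = 1.71 V.
V_GS = 0.39 + 1.71 = 2.1 V.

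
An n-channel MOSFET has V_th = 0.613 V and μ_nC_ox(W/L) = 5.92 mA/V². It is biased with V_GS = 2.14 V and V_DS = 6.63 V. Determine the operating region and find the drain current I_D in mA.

Saturation; I_D = 6.90 mA

V_ov = V_GS − V_th = 2.14 − 0.613 = 1.53 V.
Since V_DS = 6.63 V ≥ V_ov = 1.53 V, the device is in saturation.
I_D = ½ k_n V_ov² = 0.5 × 5.92 × 1.53² = 6.9 mA.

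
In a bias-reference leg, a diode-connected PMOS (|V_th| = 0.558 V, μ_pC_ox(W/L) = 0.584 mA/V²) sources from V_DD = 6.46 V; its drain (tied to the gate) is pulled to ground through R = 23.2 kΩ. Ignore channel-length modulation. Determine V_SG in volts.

With gate tied to drain, V_SG = V_SD ≥ V_SG − |V_th|, so the device is in saturation.
KCL at the drain: ½ k_p (V_SG − |V_th|)² = (V_DD − V_SG)/R.
Let x = V_SG − 0.558. Then 6.77 x² + x − 5.902 = 0, giving x = 0.862 V (positive root), so V_SG = 1.42 V.
I_D = (V_DD − V_SG)/R = (6.46 − 1.42) / 23.2 = 0.217 mA.

V_SG = 1.42 V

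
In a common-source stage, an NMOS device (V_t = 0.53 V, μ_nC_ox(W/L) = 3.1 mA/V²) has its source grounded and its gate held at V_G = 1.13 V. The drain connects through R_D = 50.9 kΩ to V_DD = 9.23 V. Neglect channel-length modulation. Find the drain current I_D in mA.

I_D = 0.179 mA

V_GS = V_G = 1.13 V, so V_ov = 1.13 − 0.53 = 0.6 V.
Assume saturation: I_D = ½ k_n V_ov² = 0.5 × 3.1 × 0.6² = 0.558 mA, giving V_DS = V_DD − I_D R_D = 9.23 − 0.558 × 50.9 = -19.2 V.
But -19.2 V < V_ov = 0.6 V, so the device is actually in triode.
In triode I_D = k_n[V_ov V_DS − ½ V_DS²] and I_D = (V_DD − V_DS)/R_D. Equating: 78.9 V_DS² − 95.67 V_DS + 9.23 = 0, giving V_DS = 0.106 V (the root below V_ov).
I_D = (9.23 − 0.106) / 50.9 = 0.179 mA.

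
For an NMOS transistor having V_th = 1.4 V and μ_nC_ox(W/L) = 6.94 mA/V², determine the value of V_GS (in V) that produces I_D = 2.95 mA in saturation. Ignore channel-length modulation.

V_GS = 2.32 V

In saturation I_D = ½ k_n (V_GS − V_th)², so V_GS − V_th = √(2 I_D / k_n) = √(2 × 2.95 / 6.94) = 0.922 V.
V_GS = 1.4 + 0.922 = 2.32 V.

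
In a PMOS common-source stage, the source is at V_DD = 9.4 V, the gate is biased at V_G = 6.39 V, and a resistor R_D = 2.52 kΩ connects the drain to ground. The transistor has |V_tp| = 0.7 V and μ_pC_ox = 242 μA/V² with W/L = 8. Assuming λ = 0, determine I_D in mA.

V_SG = V_DD − V_G = 9.4 − 6.39 = 3.01 V, so V_ov = 3.01 − 0.7 = 2.31 V.
k_p = μ_pC_ox · (W/L) = 1.936 mA/V².
Assume saturation: I_D = ½ k_p V_ov² = 0.5 × 1.936 × 2.31² = 5.17 mA, giving V_SD = V_DD − I_D R_D = 9.4 − 5.17 × 2.52 = -3.62 V.
But -3.62 V < V_ov = 2.31 V, so the device is actually in triode.
In triode I_D = k_p[V_ov V_SD − ½ V_SD²] and I_D = (V_DD − V_SD)/R_D. Equating: 2.44 V_SD² − 12.27 V_SD + 9.4 = 0, giving V_SD = 0.943 V (the root below V_ov).
I_D = (9.4 − 0.943) / 2.52 = 3.36 mA.

I_D = 3.36 mA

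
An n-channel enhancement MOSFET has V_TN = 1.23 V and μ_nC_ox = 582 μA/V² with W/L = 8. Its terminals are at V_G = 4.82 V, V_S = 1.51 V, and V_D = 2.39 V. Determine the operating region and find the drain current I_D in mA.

Triode; I_D = 6.72 mA

V_GS = V_G − V_S = 4.82 − 1.51 = 3.31 V; V_DS = V_D − V_S = 2.39 − 1.51 = 0.88 V.
k_n = μ_nC_ox · (W/L) = 4.656 mA/V².
V_ov = V_GS − V_TN = 3.31 − 1.23 = 2.08 V.
Since V_DS = 0.88 V < V_ov = 2.08 V, the device is in the triode region.
I_D = k_n [V_ov · V_DS − ½ V_DS²] = 4.656 × [2.08 × 0.88 − 0.5 × 0.88²] = 6.72 mA.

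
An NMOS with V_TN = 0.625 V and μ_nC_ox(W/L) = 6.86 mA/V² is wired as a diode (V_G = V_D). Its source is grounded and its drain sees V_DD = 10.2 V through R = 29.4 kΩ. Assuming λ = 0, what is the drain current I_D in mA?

I_D = 0.315 mA

With gate tied to drain, V_GS = V_DS ≥ V_GS − V_TN, so the device is in saturation.
KCL at the drain: ½ k_n (V_GS − V_TN)² = (V_DD − V_GS)/R.
Let x = V_GS − 0.625. Then 101 x² + x − 9.575 = 0, giving x = 0.303 V (positive root), so V_GS = 0.928 V.
I_D = (V_DD − V_GS)/R = (10.2 − 0.928) / 29.4 = 0.315 mA.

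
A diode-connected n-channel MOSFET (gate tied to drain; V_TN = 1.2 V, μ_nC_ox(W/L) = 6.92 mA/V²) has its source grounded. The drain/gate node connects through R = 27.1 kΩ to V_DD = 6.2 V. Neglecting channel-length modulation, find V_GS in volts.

V_GS = 1.43 V

With gate tied to drain, V_GS = V_DS ≥ V_GS − V_TN, so the device is in saturation.
KCL at the drain: ½ k_n (V_GS − V_TN)² = (V_DD − V_GS)/R.
Let x = V_GS − 1.2. Then 93.8 x² + x − 5 = 0, giving x = 0.226 V (positive root), so V_GS = 1.43 V.
I_D = (V_DD − V_GS)/R = (6.2 − 1.43) / 27.1 = 0.176 mA.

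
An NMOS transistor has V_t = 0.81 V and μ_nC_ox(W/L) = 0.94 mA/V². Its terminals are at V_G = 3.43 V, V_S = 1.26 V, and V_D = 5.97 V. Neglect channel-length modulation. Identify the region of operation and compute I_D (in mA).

V_GS = V_G − V_S = 3.43 − 1.26 = 2.17 V; V_DS = V_D − V_S = 5.97 − 1.26 = 4.71 V.
V_ov = V_GS − V_t = 2.17 − 0.81 = 1.36 V.
Since V_DS = 4.71 V ≥ V_ov = 1.36 V, the device is in saturation.
I_D = ½ k_n V_ov² = 0.5 × 0.94 × 1.36² = 0.869 mA.

Saturation; I_D = 0.869 mA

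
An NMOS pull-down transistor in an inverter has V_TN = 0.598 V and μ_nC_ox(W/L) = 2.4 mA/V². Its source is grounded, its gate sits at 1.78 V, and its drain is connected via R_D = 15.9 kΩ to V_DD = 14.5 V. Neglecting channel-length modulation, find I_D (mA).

I_D = 0.889 mA

V_GS = V_G = 1.78 V, so V_ov = 1.78 − 0.598 = 1.18 V.
Assume saturation: I_D = ½ k_n V_ov² = 0.5 × 2.4 × 1.18² = 1.68 mA, giving V_DS = V_DD − I_D R_D = 14.5 − 1.68 × 15.9 = -12.2 V.
But -12.2 V < V_ov = 1.18 V, so the device is actually in triode.
In triode I_D = k_n[V_ov V_DS − ½ V_DS²] and I_D = (V_DD − V_DS)/R_D. Equating: 19.1 V_DS² − 46.11 V_DS + 14.5 = 0, giving V_DS = 0.372 V (the root below V_ov).
I_D = (14.5 − 0.372) / 15.9 = 0.889 mA.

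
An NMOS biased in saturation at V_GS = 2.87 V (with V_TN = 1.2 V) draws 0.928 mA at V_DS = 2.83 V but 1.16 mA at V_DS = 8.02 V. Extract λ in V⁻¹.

λ = 0.0558 V⁻¹

With V_GS fixed, I_D ∝ (1 + λ V_DS) in saturation, so I_D2/I_D1 = (1 + λ V_DS2)/(1 + λ V_DS1).
1.16/0.928 = 1.25 = (1 + 8.02 λ)/(1 + 2.83 λ).
Solving: λ (I_D1 V_DS2 − I_D2 V_DS1) = I_D2 − I_D1, so λ = (1.16 − 0.928) / (0.928 × 8.02 − 1.16 × 2.83) = 0.232 / 4.16 = 0.0558 V⁻¹.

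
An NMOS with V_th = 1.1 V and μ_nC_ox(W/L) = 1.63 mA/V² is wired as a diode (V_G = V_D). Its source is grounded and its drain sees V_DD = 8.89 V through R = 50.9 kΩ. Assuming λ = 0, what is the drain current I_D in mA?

I_D = 0.145 mA

With gate tied to drain, V_GS = V_DS ≥ V_GS − V_th, so the device is in saturation.
KCL at the drain: ½ k_n (V_GS − V_th)² = (V_DD − V_GS)/R.
Let x = V_GS − 1.1. Then 41.5 x² + x − 7.79 = 0, giving x = 0.421 V (positive root), so V_GS = 1.52 V.
I_D = (V_DD − V_GS)/R = (8.89 − 1.52) / 50.9 = 0.145 mA.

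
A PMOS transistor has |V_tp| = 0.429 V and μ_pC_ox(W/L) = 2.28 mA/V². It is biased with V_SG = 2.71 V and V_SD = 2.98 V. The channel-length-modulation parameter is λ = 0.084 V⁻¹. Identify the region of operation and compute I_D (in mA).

Saturation; I_D = 7.42 mA

V_ov = V_SG − |V_tp| = 2.71 − 0.429 = 2.28 V.
Since V_SD = 2.98 V ≥ V_ov = 2.28 V, the device is in saturation.
I_D = ½ k_p V_ov² (1 + λ V_SD) = 0.5 × 2.28 × 2.28² × (1 + 0.084 × 2.98) = 7.42 mA.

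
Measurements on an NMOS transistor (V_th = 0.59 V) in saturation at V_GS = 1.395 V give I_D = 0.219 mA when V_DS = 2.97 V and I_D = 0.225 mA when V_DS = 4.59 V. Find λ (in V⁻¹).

With V_GS fixed, I_D ∝ (1 + λ V_DS) in saturation, so I_D2/I_D1 = (1 + λ V_DS2)/(1 + λ V_DS1).
0.225/0.219 = 1.027 = (1 + 4.59 λ)/(1 + 2.97 λ).
Solving: λ (I_D1 V_DS2 − I_D2 V_DS1) = I_D2 − I_D1, so λ = (0.225 − 0.219) / (0.219 × 4.59 − 0.225 × 2.97) = 0.006 / 0.337 = 0.0178 V⁻¹.

λ = 0.0178 V⁻¹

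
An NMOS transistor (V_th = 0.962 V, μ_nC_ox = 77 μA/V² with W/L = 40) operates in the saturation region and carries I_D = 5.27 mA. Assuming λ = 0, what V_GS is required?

V_GS = 2.81 V

k_n = μ_nC_ox · (W/L) = 3.08 mA/V².
In saturation I_D = ½ k_n (V_GS − V_th)², so V_GS − V_th = √(2 I_D / k_n) = √(2 × 5.27 / 3.08) = 1.85 V.
V_GS = 0.962 + 1.85 = 2.81 V.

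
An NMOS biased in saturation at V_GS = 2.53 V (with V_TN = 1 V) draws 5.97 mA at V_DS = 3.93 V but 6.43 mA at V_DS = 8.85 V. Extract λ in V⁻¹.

With V_GS fixed, I_D ∝ (1 + λ V_DS) in saturation, so I_D2/I_D1 = (1 + λ V_DS2)/(1 + λ V_DS1).
6.43/5.97 = 1.077 = (1 + 8.85 λ)/(1 + 3.93 λ).
Solving: λ (I_D1 V_DS2 − I_D2 V_DS1) = I_D2 − I_D1, so λ = (6.43 − 5.97) / (5.97 × 8.85 − 6.43 × 3.93) = 0.46 / 27.6 = 0.0167 V⁻¹.

λ = 0.0167 V⁻¹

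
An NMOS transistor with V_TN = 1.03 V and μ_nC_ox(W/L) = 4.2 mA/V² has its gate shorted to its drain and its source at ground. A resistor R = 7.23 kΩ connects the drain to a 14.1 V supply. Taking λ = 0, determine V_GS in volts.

V_GS = 1.93 V

With gate tied to drain, V_GS = V_DS ≥ V_GS − V_TN, so the device is in saturation.
KCL at the drain: ½ k_n (V_GS − V_TN)² = (V_DD − V_GS)/R.
Let x = V_GS − 1.03. Then 15.2 x² + x − 13.07 = 0, giving x = 0.895 V (positive root), so V_GS = 1.93 V.
I_D = (V_DD − V_GS)/R = (14.1 − 1.93) / 7.23 = 1.68 mA.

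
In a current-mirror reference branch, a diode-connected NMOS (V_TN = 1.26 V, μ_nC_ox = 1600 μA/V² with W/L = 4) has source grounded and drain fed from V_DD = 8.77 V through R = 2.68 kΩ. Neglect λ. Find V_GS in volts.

With gate tied to drain, V_GS = V_DS ≥ V_GS − V_TN, so the device is in saturation.
k_n = μ_nC_ox · (W/L) = 6.4 mA/V².
KCL at the drain: ½ k_n (V_GS − V_TN)² = (V_DD − V_GS)/R.
Let x = V_GS − 1.26. Then 8.58 x² + x − 7.51 = 0, giving x = 0.879 V (positive root), so V_GS = 2.14 V.
I_D = (V_DD − V_GS)/R = (8.77 − 2.14) / 2.68 = 2.47 mA.

V_GS = 2.14 V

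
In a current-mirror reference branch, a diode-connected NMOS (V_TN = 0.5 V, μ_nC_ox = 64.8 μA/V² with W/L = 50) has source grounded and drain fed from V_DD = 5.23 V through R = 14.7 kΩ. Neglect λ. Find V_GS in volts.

With gate tied to drain, V_GS = V_DS ≥ V_GS − V_TN, so the device is in saturation.
k_n = μ_nC_ox · (W/L) = 3.24 mA/V².
KCL at the drain: ½ k_n (V_GS − V_TN)² = (V_DD − V_GS)/R.
Let x = V_GS − 0.5. Then 23.8 x² + x − 4.73 = 0, giving x = 0.425 V (positive root), so V_GS = 0.925 V.
I_D = (V_DD − V_GS)/R = (5.23 − 0.925) / 14.7 = 0.293 mA.

V_GS = 0.925 V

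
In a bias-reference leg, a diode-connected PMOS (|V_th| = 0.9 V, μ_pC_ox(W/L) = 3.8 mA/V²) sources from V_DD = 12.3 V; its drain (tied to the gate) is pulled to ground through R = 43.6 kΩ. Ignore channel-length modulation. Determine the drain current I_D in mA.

With gate tied to drain, V_SG = V_SD ≥ V_SG − |V_th|, so the device is in saturation.
KCL at the drain: ½ k_p (V_SG − |V_th|)² = (V_DD − V_SG)/R.
Let x = V_SG − 0.9. Then 82.8 x² + x − 11.4 = 0, giving x = 0.365 V (positive root), so V_SG = 1.26 V.
I_D = (V_DD − V_SG)/R = (12.3 − 1.26) / 43.6 = 0.253 mA.

I_D = 0.253 mA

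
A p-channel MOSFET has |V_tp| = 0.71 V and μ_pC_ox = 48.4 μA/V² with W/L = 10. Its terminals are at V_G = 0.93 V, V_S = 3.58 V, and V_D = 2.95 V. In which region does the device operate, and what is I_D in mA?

Triode; I_D = 0.495 mA

V_SG = V_S − V_G = 3.58 − 0.93 = 2.65 V; V_SD = V_S − V_D = 3.58 − 2.95 = 0.63 V.
k_p = μ_pC_ox · (W/L) = 0.484 mA/V².
V_ov = V_SG − |V_tp| = 2.65 − 0.71 = 1.94 V.
Since V_SD = 0.63 V < V_ov = 1.94 V, the device is in the triode region.
I_D = k_p [V_ov · V_SD − ½ V_SD²] = 0.484 × [1.94 × 0.63 − 0.5 × 0.63²] = 0.495 mA.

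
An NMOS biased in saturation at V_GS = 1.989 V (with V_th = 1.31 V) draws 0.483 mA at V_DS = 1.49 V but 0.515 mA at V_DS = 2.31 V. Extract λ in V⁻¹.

With V_GS fixed, I_D ∝ (1 + λ V_DS) in saturation, so I_D2/I_D1 = (1 + λ V_DS2)/(1 + λ V_DS1).
0.515/0.483 = 1.066 = (1 + 2.31 λ)/(1 + 1.49 λ).
Solving: λ (I_D1 V_DS2 − I_D2 V_DS1) = I_D2 − I_D1, so λ = (0.515 − 0.483) / (0.483 × 2.31 − 0.515 × 1.49) = 0.032 / 0.348 = 0.0919 V⁻¹.

λ = 0.0919 V⁻¹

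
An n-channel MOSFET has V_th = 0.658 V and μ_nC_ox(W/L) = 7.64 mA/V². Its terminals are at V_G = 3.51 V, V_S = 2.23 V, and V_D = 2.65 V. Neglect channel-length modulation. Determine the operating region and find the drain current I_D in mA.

V_GS = V_G − V_S = 3.51 − 2.23 = 1.28 V; V_DS = V_D − V_S = 2.65 − 2.23 = 0.42 V.
V_ov = V_GS − V_th = 1.28 − 0.658 = 0.622 V.
Since V_DS = 0.42 V < V_ov = 0.622 V, the device is in the triode region.
I_D = k_n [V_ov · V_DS − ½ V_DS²] = 7.64 × [0.622 × 0.42 − 0.5 × 0.42²] = 1.32 mA.

Triode; I_D = 1.32 mA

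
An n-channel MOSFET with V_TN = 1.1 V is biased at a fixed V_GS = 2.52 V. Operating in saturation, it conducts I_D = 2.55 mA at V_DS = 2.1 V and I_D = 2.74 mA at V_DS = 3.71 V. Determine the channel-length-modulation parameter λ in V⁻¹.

With V_GS fixed, I_D ∝ (1 + λ V_DS) in saturation, so I_D2/I_D1 = (1 + λ V_DS2)/(1 + λ V_DS1).
2.74/2.55 = 1.075 = (1 + 3.71 λ)/(1 + 2.1 λ).
Solving: λ (I_D1 V_DS2 − I_D2 V_DS1) = I_D2 − I_D1, so λ = (2.74 − 2.55) / (2.55 × 3.71 − 2.74 × 2.1) = 0.19 / 3.71 = 0.0513 V⁻¹.

λ = 0.0513 V⁻¹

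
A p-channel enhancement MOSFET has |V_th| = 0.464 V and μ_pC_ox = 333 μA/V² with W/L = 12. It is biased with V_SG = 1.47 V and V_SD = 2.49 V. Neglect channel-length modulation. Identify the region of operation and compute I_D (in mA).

k_p = μ_pC_ox · (W/L) = 3.996 mA/V².
V_ov = V_SG − |V_th| = 1.47 − 0.464 = 1.01 V.
Since V_SD = 2.49 V ≥ V_ov = 1.01 V, the device is in saturation.
I_D = ½ k_p V_ov² = 0.5 × 3.996 × 1.01² = 2.02 mA.

Saturation; I_D = 2.02 mA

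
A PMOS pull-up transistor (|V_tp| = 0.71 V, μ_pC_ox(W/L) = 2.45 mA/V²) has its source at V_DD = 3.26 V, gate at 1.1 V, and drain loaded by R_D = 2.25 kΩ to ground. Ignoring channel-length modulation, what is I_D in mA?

I_D = 1.26 mA

V_SG = V_DD − V_G = 3.26 − 1.1 = 2.16 V, so V_ov = 2.16 − 0.71 = 1.45 V.
Assume saturation: I_D = ½ k_p V_ov² = 0.5 × 2.45 × 1.45² = 2.58 mA, giving V_SD = V_DD − I_D R_D = 3.26 − 2.58 × 2.25 = -2.54 V.
But -2.54 V < V_ov = 1.45 V, so the device is actually in triode.
In triode I_D = k_p[V_ov V_SD − ½ V_SD²] and I_D = (V_DD − V_SD)/R_D. Equating: 2.76 V_SD² − 8.993 V_SD + 3.26 = 0, giving V_SD = 0.415 V (the root below V_ov).
I_D = (3.26 − 0.415) / 2.25 = 1.26 mA.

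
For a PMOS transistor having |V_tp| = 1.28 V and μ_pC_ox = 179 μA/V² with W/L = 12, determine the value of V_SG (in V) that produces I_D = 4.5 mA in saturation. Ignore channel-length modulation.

V_SG = 3.33 V

k_p = μ_pC_ox · (W/L) = 2.148 mA/V².
In saturation I_D = ½ k_p (V_SG − |V_tp|)², so V_SG − |V_tp| = √(2 I_D / k_p) = √(2 × 4.5 / 2.148) = 2.05 V.
V_SG = 1.28 + 2.05 = 3.33 V.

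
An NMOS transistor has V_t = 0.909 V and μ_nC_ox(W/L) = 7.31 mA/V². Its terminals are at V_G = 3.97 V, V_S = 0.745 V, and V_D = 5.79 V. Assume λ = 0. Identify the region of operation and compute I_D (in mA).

V_GS = V_G − V_S = 3.97 − 0.745 = 3.23 V; V_DS = V_D − V_S = 5.79 − 0.745 = 5.04 V.
V_ov = V_GS − V_t = 3.23 − 0.909 = 2.32 V.
Since V_DS = 5.04 V ≥ V_ov = 2.32 V, the device is in saturation.
I_D = ½ k_n V_ov² = 0.5 × 7.31 × 2.32² = 19.6 mA.

Saturation; I_D = 19.6 mA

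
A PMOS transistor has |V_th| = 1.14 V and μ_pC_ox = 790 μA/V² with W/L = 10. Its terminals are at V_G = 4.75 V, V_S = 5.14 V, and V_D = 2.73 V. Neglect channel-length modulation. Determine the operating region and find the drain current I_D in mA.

Cutoff; I_D = 0 mA

V_SG = V_S − V_G = 5.14 − 4.75 = 0.39 V; V_SD = V_S − V_D = 5.14 − 2.73 = 2.41 V.
V_SG = 0.39 V < |V_th| = 1.14 V, so the transistor is in cutoff.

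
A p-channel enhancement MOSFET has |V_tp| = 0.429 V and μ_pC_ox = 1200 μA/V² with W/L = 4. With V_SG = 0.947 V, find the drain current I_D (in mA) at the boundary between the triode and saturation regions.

At the boundary V_SD = V_ov = V_SG − |V_tp| = 0.947 − 0.429 = 0.518 V.
k_p = μ_pC_ox · (W/L) = 4.8 mA/V².
I_D = ½ k_p V_ov² = 0.5 × 4.8 × 0.518² = 0.644 mA.

I_D = 0.644 mA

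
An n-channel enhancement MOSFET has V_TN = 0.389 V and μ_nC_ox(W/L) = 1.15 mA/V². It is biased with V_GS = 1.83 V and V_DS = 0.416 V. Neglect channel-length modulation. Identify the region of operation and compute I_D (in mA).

Triode; I_D = 0.590 mA

V_ov = V_GS − V_TN = 1.83 − 0.389 = 1.44 V.
Since V_DS = 0.416 V < V_ov = 1.44 V, the device is in the triode region.
I_D = k_n [V_ov · V_DS − ½ V_DS²] = 1.15 × [1.44 × 0.416 − 0.5 × 0.416²] = 0.59 mA.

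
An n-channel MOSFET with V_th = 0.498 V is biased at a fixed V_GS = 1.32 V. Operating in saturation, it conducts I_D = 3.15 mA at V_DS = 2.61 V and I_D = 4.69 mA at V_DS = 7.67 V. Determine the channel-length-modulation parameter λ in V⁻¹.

With V_GS fixed, I_D ∝ (1 + λ V_DS) in saturation, so I_D2/I_D1 = (1 + λ V_DS2)/(1 + λ V_DS1).
4.69/3.15 = 1.489 = (1 + 7.67 λ)/(1 + 2.61 λ).
Solving: λ (I_D1 V_DS2 − I_D2 V_DS1) = I_D2 − I_D1, so λ = (4.69 − 3.15) / (3.15 × 7.67 − 4.69 × 2.61) = 1.54 / 11.9 = 0.129 V⁻¹.

λ = 0.129 V⁻¹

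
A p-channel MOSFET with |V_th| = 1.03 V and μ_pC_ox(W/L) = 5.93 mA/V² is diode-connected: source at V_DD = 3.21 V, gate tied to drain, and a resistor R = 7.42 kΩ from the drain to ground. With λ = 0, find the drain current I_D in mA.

With gate tied to drain, V_SG = V_SD ≥ V_SG − |V_th|, so the device is in saturation.
KCL at the drain: ½ k_p (V_SG − |V_th|)² = (V_DD − V_SG)/R.
Let x = V_SG − 1.03. Then 22 x² + x − 2.18 = 0, giving x = 0.293 V (positive root), so V_SG = 1.32 V.
I_D = (V_DD − V_SG)/R = (3.21 − 1.32) / 7.42 = 0.254 mA.

I_D = 0.254 mA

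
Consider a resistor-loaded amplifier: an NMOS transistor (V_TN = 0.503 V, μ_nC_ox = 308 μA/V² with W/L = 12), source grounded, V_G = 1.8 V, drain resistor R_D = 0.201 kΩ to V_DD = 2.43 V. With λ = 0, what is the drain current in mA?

V_GS = V_G = 1.8 V, so V_ov = 1.8 − 0.503 = 1.3 V.
k_n = μ_nC_ox · (W/L) = 3.696 mA/V².
Assume saturation: I_D = ½ k_n V_ov² = 0.5 × 3.696 × 1.3² = 3.11 mA, giving V_DS = V_DD − I_D R_D = 2.43 − 3.11 × 0.201 = 1.81 V.
V_DS = 1.81 V ≥ V_ov = 1.3 V, confirming saturation.

I_D = 3.11 mA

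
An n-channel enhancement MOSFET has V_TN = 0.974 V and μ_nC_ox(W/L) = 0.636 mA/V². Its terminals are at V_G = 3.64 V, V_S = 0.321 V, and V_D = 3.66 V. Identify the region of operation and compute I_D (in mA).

V_GS = V_G − V_S = 3.64 − 0.321 = 3.32 V; V_DS = V_D − V_S = 3.66 − 0.321 = 3.34 V.
V_ov = V_GS − V_TN = 3.32 − 0.974 = 2.34 V.
Since V_DS = 3.34 V ≥ V_ov = 2.34 V, the device is in saturation.
I_D = ½ k_n V_ov² = 0.5 × 0.636 × 2.34² = 1.75 mA.

Saturation; I_D = 1.75 mA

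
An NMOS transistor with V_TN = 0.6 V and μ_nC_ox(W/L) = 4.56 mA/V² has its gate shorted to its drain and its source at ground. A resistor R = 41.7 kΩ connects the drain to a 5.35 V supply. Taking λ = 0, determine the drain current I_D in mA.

I_D = 0.109 mA

With gate tied to drain, V_GS = V_DS ≥ V_GS − V_TN, so the device is in saturation.
KCL at the drain: ½ k_n (V_GS − V_TN)² = (V_DD − V_GS)/R.
Let x = V_GS − 0.6. Then 95.1 x² + x − 4.75 = 0, giving x = 0.218 V (positive root), so V_GS = 0.818 V.
I_D = (V_DD − V_GS)/R = (5.35 − 0.818) / 41.7 = 0.109 mA.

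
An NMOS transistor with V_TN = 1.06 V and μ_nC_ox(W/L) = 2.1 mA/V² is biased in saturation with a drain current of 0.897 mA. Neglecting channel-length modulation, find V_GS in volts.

V_GS = 1.98 V

In saturation I_D = ½ k_n (V_GS − V_TN)², so V_GS − V_TN = √(2 I_D / k_n) = √(2 × 0.897 / 2.1) = 0.924 V.
V_GS = 1.06 + 0.924 = 1.98 V.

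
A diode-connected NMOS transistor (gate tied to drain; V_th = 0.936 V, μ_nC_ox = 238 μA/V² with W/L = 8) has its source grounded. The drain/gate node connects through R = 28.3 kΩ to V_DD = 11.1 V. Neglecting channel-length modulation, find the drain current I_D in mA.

With gate tied to drain, V_GS = V_DS ≥ V_GS − V_th, so the device is in saturation.
k_n = μ_nC_ox · (W/L) = 1.904 mA/V².
KCL at the drain: ½ k_n (V_GS − V_th)² = (V_DD − V_GS)/R.
Let x = V_GS − 0.936. Then 26.9 x² + x − 10.16 = 0, giving x = 0.596 V (positive root), so V_GS = 1.53 V.
I_D = (V_DD − V_GS)/R = (11.1 − 1.53) / 28.3 = 0.338 mA.

I_D = 0.338 mA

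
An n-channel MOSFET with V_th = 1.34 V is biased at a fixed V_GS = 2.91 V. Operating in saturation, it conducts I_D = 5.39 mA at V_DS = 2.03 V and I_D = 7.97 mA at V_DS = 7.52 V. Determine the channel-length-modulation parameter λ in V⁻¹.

λ = 0.106 V⁻¹

With V_GS fixed, I_D ∝ (1 + λ V_DS) in saturation, so I_D2/I_D1 = (1 + λ V_DS2)/(1 + λ V_DS1).
7.97/5.39 = 1.479 = (1 + 7.52 λ)/(1 + 2.03 λ).
Solving: λ (I_D1 V_DS2 − I_D2 V_DS1) = I_D2 − I_D1, so λ = (7.97 − 5.39) / (5.39 × 7.52 − 7.97 × 2.03) = 2.58 / 24.4 = 0.106 V⁻¹.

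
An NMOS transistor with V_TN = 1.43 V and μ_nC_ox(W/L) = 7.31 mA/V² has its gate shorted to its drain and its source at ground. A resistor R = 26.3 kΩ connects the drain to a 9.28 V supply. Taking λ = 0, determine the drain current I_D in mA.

I_D = 0.288 mA

With gate tied to drain, V_GS = V_DS ≥ V_GS − V_TN, so the device is in saturation.
KCL at the drain: ½ k_n (V_GS − V_TN)² = (V_DD − V_GS)/R.
Let x = V_GS − 1.43. Then 96.1 x² + x − 7.85 = 0, giving x = 0.281 V (positive root), so V_GS = 1.71 V.
I_D = (V_DD − V_GS)/R = (9.28 − 1.71) / 26.3 = 0.288 mA.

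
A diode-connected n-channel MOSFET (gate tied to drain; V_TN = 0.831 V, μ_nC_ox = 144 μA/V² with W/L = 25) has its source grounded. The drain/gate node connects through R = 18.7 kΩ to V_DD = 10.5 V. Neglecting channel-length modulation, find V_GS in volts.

V_GS = 1.35 V

With gate tied to drain, V_GS = V_DS ≥ V_GS − V_TN, so the device is in saturation.
k_n = μ_nC_ox · (W/L) = 3.6 mA/V².
KCL at the drain: ½ k_n (V_GS − V_TN)² = (V_DD − V_GS)/R.
Let x = V_GS − 0.831. Then 33.7 x² + x − 9.669 = 0, giving x = 0.521 V (positive root), so V_GS = 1.35 V.
I_D = (V_DD − V_GS)/R = (10.5 − 1.35) / 18.7 = 0.489 mA.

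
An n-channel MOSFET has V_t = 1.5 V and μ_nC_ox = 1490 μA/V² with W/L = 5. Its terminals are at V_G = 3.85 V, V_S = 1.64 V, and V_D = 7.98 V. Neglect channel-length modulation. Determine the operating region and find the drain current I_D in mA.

Saturation; I_D = 1.88 mA

V_GS = V_G − V_S = 3.85 − 1.64 = 2.21 V; V_DS = V_D − V_S = 7.98 − 1.64 = 6.34 V.
k_n = μ_nC_ox · (W/L) = 7.45 mA/V².
V_ov = V_GS − V_t = 2.21 − 1.5 = 0.71 V.
Since V_DS = 6.34 V ≥ V_ov = 0.71 V, the device is in saturation.
I_D = ½ k_n V_ov² = 0.5 × 7.45 × 0.71² = 1.88 mA.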